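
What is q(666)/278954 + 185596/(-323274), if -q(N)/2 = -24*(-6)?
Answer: -12966462374/22544643849 ≈ -0.57515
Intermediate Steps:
q(N) = -288 (q(N) = -(-48)*(-6) = -2*144 = -288)
q(666)/278954 + 185596/(-323274) = -288/278954 + 185596/(-323274) = -288*1/278954 + 185596*(-1/323274) = -144/139477 - 92798/161637 = -12966462374/22544643849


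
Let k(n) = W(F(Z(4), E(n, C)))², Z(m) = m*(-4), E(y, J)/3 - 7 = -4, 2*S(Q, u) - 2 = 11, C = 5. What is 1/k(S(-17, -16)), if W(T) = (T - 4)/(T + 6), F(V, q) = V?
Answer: ¼ ≈ 0.25000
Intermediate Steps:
S(Q, u) = 13/2 (S(Q, u) = 1 + (½)*11 = 1 + 11/2 = 13/2)
E(y, J) = 9 (E(y, J) = 21 + 3*(-4) = 21 - 12 = 9)
Z(m) = -4*m
W(T) = (-4 + T)/(6 + T)
k(n) = 4 (k(n) = ((-4 - 4*4)/(6 - 4*4))² = ((-4 - 16)/(6 - 16))² = (-20/(-10))² = (-⅒*(-20))² = 2² = 4)
1/k(S(-17, -16)) = 1/4 = ¼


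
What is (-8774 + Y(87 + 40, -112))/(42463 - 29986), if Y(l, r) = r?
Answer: -2962/4159 ≈ -0.71219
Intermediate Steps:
(-8774 + Y(87 + 40, -112))/(42463 - 29986) = (-8774 - 112)/(42463 - 29986) = -8886/12477 = -8886*1/12477 = -2962/4159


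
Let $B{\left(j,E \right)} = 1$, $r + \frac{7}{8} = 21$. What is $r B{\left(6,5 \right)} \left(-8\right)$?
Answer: $-161$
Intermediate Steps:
$r = \frac{161}{8}$ ($r = - \frac{7}{8} + 21 = \frac{161}{8} \approx 20.125$)
$r B{\left(6,5 \right)} \left(-8\right) = \frac{161}{8} \cdot 1 \left(-8\right) = \frac{161}{8} \left(-8\right) = -161$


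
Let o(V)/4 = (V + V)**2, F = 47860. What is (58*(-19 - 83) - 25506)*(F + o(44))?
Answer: -2477184792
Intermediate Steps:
o(V) = 16*V**2 (o(V) = 4*(V + V)**2 = 4*(2*V)**2 = 4*(4*V**2) = 16*V**2)
(58*(-19 - 83) - 25506)*(F + o(44)) = (58*(-19 - 83) - 25506)*(47860 + 16*44**2) = (58*(-102) - 25506)*(47860 + 16*1936) = (-5916 - 25506)*(47860 + 30976) = -31422*78836 = -2477184792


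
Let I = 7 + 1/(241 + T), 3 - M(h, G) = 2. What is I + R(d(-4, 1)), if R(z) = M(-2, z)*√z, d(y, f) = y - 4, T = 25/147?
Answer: 248311/35452 + 2*I*√2 ≈ 7.0041 + 2.8284*I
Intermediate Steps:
M(h, G) = 1 (M(h, G) = 3 - 1*2 = 3 - 2 = 1)
T = 25/147 (T = 25*(1/147) = 25/147 ≈ 0.17007)
d(y, f) = -4 + y
R(z) = √z (R(z) = 1*√z = √z)
I = 248311/35452 (I = 7 + 1/(241 + 25/147) = 7 + 1/(35452/147) = 7 + 147/35452 = 248311/35452 ≈ 7.0041)
I + R(d(-4, 1)) = 248311/35452 + √(-4 - 4) = 248311/35452 + √(-8) = 248311/35452 + 2*I*√2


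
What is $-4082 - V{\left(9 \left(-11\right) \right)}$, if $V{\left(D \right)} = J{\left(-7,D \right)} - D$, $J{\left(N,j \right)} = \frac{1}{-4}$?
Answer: $- \frac{16723}{4} \approx -4180.8$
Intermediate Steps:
$J{\left(N,j \right)} = - \frac{1}{4}$
$V{\left(D \right)} = - \frac{1}{4} - D$
$-4082 - V{\left(9 \left(-11\right) \right)} = -4082 - \left(- \frac{1}{4} - 9 \left(-11\right)\right) = -4082 - \left(- \frac{1}{4} - -99\right) = -4082 - \left(- \frac{1}{4} + 99\right) = -4082 - \frac{395}{4} = - \frac{16723}{4}$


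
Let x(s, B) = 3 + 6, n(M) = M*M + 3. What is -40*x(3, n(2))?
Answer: -360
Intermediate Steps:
n(M) = 3 + M² (n(M) = M² + 3 = 3 + M²)
x(s, B) = 9
-40*x(3, n(2)) = -40*9 = -360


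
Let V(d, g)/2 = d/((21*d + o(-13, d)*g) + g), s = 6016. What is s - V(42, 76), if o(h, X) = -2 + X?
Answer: 12025942/1999 ≈ 6016.0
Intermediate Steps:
V(d, g) = 2*d/(g + 21*d + g*(-2 + d)) (V(d, g) = 2*(d/((21*d + (-2 + d)*g) + g)) = 2*(d/((21*d + g*(-2 + d)) + g)) = 2*(d/(g + 21*d + g*(-2 + d))) = 2*d/(g + 21*d + g*(-2 + d)))
s - V(42, 76) = 6016 - 2*42/(-1*76 + 21*42 + 42*76) = 6016 - 2*42/(-76 + 882 + 3192) = 6016 - 2*42/3998 = 6016 - 1*42/1999 = 6016 - 42/1999 = 12025942/1999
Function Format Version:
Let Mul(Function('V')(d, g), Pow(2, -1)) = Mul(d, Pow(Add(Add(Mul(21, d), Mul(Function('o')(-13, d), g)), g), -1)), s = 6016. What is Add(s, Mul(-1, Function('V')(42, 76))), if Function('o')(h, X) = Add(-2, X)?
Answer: Rational(12025942, 1999) ≈ 6016.0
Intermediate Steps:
Function('V')(d, g) = Mul(2, d, Pow(Add(g, Mul(21, d), Mul(g, Add(-2, d))), -1)) (Function('V')(d, g) = Mul(2, Mul(d, Pow(Add(Add(Mul(21, d), Mul(Add(-2, d), g)), g), -1))) = Mul(2, Mul(d, Pow(Add(Add(Mul(21, d), Mul(g, Add(-2, d))), g), -1))) = Mul(2, Mul(d, Pow(Add(g, Mul(21, d), Mul(g, Add(-2, d))), -1))) = Mul(2, d, Pow(Add(g, Mul(21, d), Mul(g, Add(-2, d))), -1)))
Add(s, Mul(-1, Function('V')(42, 76))) = Add(6016, Mul(-1, Mul(2, 42, Pow(Add(Mul(-1, 76), Mul(21, 42), Mul(42, 76)), -1)))) = Add(6016, Mul(-1, Mul(2, 42, Pow(Add(-76, 882, 3192), -1)))) = Add(6016, Mul(-1, Mul(2, 42, Pow(3998, -1)))) = Add(6016, Mul(-1, Mul(2, 42, Rational(1, 3998)))) = Add(6016, Mul(-1, Rational(42, 1999))) = Add(6016, Rational(-42, 1999)) = Rational(12025942, 1999)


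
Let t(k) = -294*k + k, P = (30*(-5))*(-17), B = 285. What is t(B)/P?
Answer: -5567/170 ≈ -32.747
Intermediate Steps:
P = 2550 (P = -150*(-17) = 2550)
t(k) = -293*k
t(B)/P = -293*285/2550 = -83505*1/2550 = -5567/170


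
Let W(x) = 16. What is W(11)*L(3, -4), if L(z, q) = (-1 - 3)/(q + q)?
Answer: 8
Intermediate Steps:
L(z, q) = -2/q (L(z, q) = -4*1/(2*q) = -2/q)
W(11)*L(3, -4) = 16*(-2/(-4)) = 16*(-2*(-1/4)) = 16*(1/2) = 8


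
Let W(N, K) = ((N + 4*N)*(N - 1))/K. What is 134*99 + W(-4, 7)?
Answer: 92962/7 ≈ 13280.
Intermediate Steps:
W(N, K) = 5*N*(-1 + N)/K (W(N, K) = ((5*N)*(-1 + N))/K = (5*N*(-1 + N))/K = 5*N*(-1 + N)/K)
134*99 + W(-4, 7) = 134*99 + 5*(-4)*(-1 - 4)/7 = 13266 + 5*(-4)*(⅐)*(-5) = 13266 + 100/7 = 92962/7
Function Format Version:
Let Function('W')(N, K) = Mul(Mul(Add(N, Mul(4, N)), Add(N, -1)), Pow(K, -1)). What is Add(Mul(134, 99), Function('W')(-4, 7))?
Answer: Rational(92962, 7) ≈ 13280.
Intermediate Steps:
Function('W')(N, K) = Mul(5, N, Pow(K, -1), Add(-1, N)) (Function('W')(N, K) = Mul(Mul(Mul(5, N), Add(-1, N)), Pow(K, -1)) = Mul(Mul(5, N, Add(-1, N)), Pow(K, -1)) = Mul(5, N, Pow(K, -1), Add(-1, N)))
Add(Mul(134, 99), Function('W')(-4, 7)) = Add(Mul(134, 99), Mul(5, -4, Pow(7, -1), Add(-1, -4))) = Add(13266, Mul(5, -4, Rational(1, 7), -5)) = Add(13266, Rational(100, 7)) = Rational(92962, 7)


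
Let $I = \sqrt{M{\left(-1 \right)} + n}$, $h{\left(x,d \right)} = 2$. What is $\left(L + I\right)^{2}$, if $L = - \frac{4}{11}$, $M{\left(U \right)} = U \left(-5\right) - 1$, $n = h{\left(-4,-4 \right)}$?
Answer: $\frac{742}{121} - \frac{8 \sqrt{6}}{11} \approx 4.3508$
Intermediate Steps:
$n = 2$
$M{\left(U \right)} = -1 - 5 U$ ($M{\left(U \right)} = - 5 U - 1 = -1 - 5 U$)
$L = - \frac{4}{11}$ ($L = \left(-4\right) \frac{1}{11} = - \frac{4}{11} \approx -0.36364$)
$I = \sqrt{6}$ ($I = \sqrt{\left(-1 - -5\right) + 2} = \sqrt{\left(-1 + 5\right) + 2} = \sqrt{4 + 2} = \sqrt{6} \approx 2.4495$)
$\left(L + I\right)^{2} = \left(- \frac{4}{11} + \sqrt{6}\right)^{2}$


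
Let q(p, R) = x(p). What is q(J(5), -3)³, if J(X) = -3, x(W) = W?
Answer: -27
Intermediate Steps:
q(p, R) = p
q(J(5), -3)³ = (-3)³ = -27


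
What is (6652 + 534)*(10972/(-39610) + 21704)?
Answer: 3088846293524/19805 ≈ 1.5596e+8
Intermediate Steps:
(6652 + 534)*(10972/(-39610) + 21704) = 7186*(10972*(-1/39610) + 21704) = 7186*(-5486/19805 + 21704) = 7186*(429842234/19805) = 3088846293524/19805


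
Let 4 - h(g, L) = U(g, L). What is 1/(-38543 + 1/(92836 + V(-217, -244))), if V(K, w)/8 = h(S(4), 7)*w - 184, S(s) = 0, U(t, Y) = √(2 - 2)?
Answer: -83556/3220498907 ≈ -2.5945e-5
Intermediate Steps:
U(t, Y) = 0 (U(t, Y) = √0 = 0)
h(g, L) = 4 (h(g, L) = 4 - 1*0 = 4 + 0 = 4)
V(K, w) = -1472 + 32*w (V(K, w) = 8*(4*w - 184) = 8*(-184 + 4*w) = -1472 + 32*w)
1/(-38543 + 1/(92836 + V(-217, -244))) = 1/(-38543 + 1/(92836 + (-1472 + 32*(-244)))) = 1/(-38543 + 1/(92836 + (-1472 - 7808))) = 1/(-38543 + 1/(92836 - 9280)) = 1/(-38543 + 1/83556) = 1/(-3220498907/83556) = -83556/3220498907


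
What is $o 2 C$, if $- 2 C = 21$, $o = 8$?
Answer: $-168$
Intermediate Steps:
$C = - \frac{21}{2}$ ($C = \left(- \frac{1}{2}\right) 21 = - \frac{21}{2} \approx -10.5$)
$o 2 C = 8 \cdot 2 \left(- \frac{21}{2}\right) = 16 \left(- \frac{21}{2}\right) = -168$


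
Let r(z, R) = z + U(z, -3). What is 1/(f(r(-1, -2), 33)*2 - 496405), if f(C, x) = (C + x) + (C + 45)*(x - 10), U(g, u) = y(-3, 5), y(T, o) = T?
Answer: -1/494461 ≈ -2.0224e-6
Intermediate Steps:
U(g, u) = -3
r(z, R) = -3 + z (r(z, R) = z - 3 = -3 + z)
f(C, x) = C + x + (-10 + x)*(45 + C) (f(C, x) = (C + x) + (45 + C)*(-10 + x) = (C + x) + (-10 + x)*(45 + C) = C + x + (-10 + x)*(45 + C))
1/(f(r(-1, -2), 33)*2 - 496405) = 1/((-450 - 9*(-3 - 1) + 46*33 + (-3 - 1)*33)*2 - 496405) = 1/((-450 - 9*(-4) + 1518 - 4*33)*2 - 496405) = 1/((-450 + 36 + 1518 - 132)*2 - 496405) = 1/(972*2 - 496405) = 1/(1944 - 496405) = 1/(-494461) = -1/494461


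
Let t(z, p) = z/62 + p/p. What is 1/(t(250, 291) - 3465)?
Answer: -31/107259 ≈ -0.00028902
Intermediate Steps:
t(z, p) = 1 + z/62 (t(z, p) = z*(1/62) + 1 = z/62 + 1 = 1 + z/62)
1/(t(250, 291) - 3465) = 1/((1 + (1/62)*250) - 3465) = 1/((1 + 125/31) - 3465) = 1/(156/31 - 3465) = 1/(-107259/31) = -31/107259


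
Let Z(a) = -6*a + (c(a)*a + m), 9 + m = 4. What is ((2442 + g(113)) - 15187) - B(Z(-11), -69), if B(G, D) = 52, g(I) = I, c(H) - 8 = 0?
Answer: -12684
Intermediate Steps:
m = -5 (m = -9 + 4 = -5)
c(H) = 8 (c(H) = 8 + 0 = 8)
Z(a) = -5 + 2*a (Z(a) = -6*a + (8*a - 5) = -6*a + (-5 + 8*a) = -5 + 2*a)
((2442 + g(113)) - 15187) - B(Z(-11), -69) = ((2442 + 113) - 15187) - 1*52 = (2555 - 15187) - 52 = -12632 - 52 = -12684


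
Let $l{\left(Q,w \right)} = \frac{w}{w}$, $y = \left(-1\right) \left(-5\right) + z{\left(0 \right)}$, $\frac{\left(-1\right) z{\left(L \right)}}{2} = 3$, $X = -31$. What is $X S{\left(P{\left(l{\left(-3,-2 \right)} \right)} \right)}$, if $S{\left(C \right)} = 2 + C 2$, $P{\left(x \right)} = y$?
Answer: $0$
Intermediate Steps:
$z{\left(L \right)} = -6$ ($z{\left(L \right)} = \left(-2\right) 3 = -6$)
$y = -1$ ($y = \left(-1\right) \left(-5\right) - 6 = 5 - 6 = -1$)
$l{\left(Q,w \right)} = 1$
$P{\left(x \right)} = -1$
$S{\left(C \right)} = 2 + 2 C$
$X S{\left(P{\left(l{\left(-3,-2 \right)} \right)} \right)} = - 31 \left(2 + 2 \left(-1\right)\right) = - 31 \left(2 - 2\right) = \left(-31\right) 0 = 0$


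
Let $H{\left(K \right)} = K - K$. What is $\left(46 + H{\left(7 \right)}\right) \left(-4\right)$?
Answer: $-184$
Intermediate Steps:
$H{\left(K \right)} = 0$
$\left(46 + H{\left(7 \right)}\right) \left(-4\right) = \left(46 + 0\right) \left(-4\right) = 46 \left(-4\right) = -184$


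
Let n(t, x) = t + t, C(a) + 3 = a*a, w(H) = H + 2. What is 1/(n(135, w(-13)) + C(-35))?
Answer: 1/1492 ≈ 0.00067024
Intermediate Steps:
w(H) = 2 + H
C(a) = -3 + a² (C(a) = -3 + a*a = -3 + a²)
n(t, x) = 2*t
1/(n(135, w(-13)) + C(-35)) = 1/(2*135 + (-3 + (-35)²)) = 1/(270 + (-3 + 1225)) = 1/(270 + 1222) = 1/1492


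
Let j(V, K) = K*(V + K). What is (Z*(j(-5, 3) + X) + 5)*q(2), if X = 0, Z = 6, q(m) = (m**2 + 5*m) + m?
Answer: -496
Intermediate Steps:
j(V, K) = K*(K + V)
q(m) = m**2 + 6*m
(Z*(j(-5, 3) + X) + 5)*q(2) = (6*(3*(3 - 5) + 0) + 5)*(2*(6 + 2)) = (6*(3*(-2) + 0) + 5)*(2*8) = (6*(-6 + 0) + 5)*16 = (6*(-6) + 5)*16 = (-36 + 5)*16 = -31*16 = -496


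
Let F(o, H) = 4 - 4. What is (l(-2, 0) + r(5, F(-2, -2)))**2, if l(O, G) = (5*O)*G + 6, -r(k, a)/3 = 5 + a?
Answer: 81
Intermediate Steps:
F(o, H) = 0
r(k, a) = -15 - 3*a (r(k, a) = -3*(5 + a) = -15 - 3*a)
l(O, G) = 6 + 5*G*O (l(O, G) = 5*G*O + 6 = 6 + 5*G*O)
(l(-2, 0) + r(5, F(-2, -2)))**2 = ((6 + 5*0*(-2)) + (-15 - 3*0))**2 = ((6 + 0) + (-15 + 0))**2 = (6 - 15)**2 = (-9)**2 = 81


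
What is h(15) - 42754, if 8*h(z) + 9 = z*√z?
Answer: -342041/8 + 15*√15/8 ≈ -42748.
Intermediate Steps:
h(z) = -9/8 + z^(3/2)/8 (h(z) = -9/8 + (z*√z)/8 = -9/8 + z^(3/2)/8)
h(15) - 42754 = (-9/8 + 15^(3/2)/8) - 42754 = (-9/8 + (15*√15)/8) - 42754 = (-9/8 + 15*√15/8) - 42754 = -342041/8 + 15*√15/8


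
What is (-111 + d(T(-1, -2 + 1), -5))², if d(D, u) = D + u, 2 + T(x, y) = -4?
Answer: 14884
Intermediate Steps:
T(x, y) = -6 (T(x, y) = -2 - 4 = -6)
(-111 + d(T(-1, -2 + 1), -5))² = (-111 + (-6 - 5))² = (-111 - 11)² = (-122)² = 14884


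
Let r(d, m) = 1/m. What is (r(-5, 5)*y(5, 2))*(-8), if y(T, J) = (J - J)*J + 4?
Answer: -32/5 ≈ -6.4000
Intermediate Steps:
y(T, J) = 4 (y(T, J) = 0*J + 4 = 0 + 4 = 4)
(r(-5, 5)*y(5, 2))*(-8) = (4/5)*(-8) = -32/5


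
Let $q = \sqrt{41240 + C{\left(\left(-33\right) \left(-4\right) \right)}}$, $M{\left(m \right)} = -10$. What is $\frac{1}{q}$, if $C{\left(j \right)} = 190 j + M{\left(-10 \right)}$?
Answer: $\frac{\sqrt{66310}}{66310} \approx 0.0038834$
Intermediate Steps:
$C{\left(j \right)} = -10 + 190 j$ ($C{\left(j \right)} = 190 j - 10 = -10 + 190 j$)
$q = \sqrt{66310}$ ($q = \sqrt{41240 - \left(10 - 190 \left(\left(-33\right) \left(-4\right)\right)\right)} = \sqrt{41240 + \left(-10 + 190 \cdot 132\right)} = \sqrt{41240 + \left(-10 + 25080\right)} = \sqrt{41240 + 25070} = \sqrt{66310} \approx 257.51$)
$\frac{1}{q} = \frac{1}{\sqrt{66310}} = \frac{\sqrt{66310}}{66310}$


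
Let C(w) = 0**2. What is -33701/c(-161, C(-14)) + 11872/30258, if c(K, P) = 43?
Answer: -509607181/650547 ≈ -783.35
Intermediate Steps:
C(w) = 0
-33701/c(-161, C(-14)) + 11872/30258 = -33701/43 + 11872/30258 = -33701*1/43 + 11872*(1/30258) = -33701/43 + 5936/15129 = -509607181/650547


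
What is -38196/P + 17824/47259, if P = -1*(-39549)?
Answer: -366727796/623015397 ≈ -0.58863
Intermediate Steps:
P = 39549
-38196/P + 17824/47259 = -38196/39549 + 17824/47259 = -38196*1/39549 + 17824*(1/47259) = -12732/13183 + 17824/47259 = -366727796/623015397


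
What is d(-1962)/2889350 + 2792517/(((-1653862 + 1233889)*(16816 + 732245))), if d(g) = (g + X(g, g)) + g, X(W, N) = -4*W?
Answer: 204394088728537/151491218677198425 ≈ 0.0013492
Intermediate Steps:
d(g) = -2*g (d(g) = (g - 4*g) + g = -3*g + g = -2*g)
d(-1962)/2889350 + 2792517/(((-1653862 + 1233889)*(16816 + 732245))) = -2*(-1962)/2889350 + 2792517/(((-1653862 + 1233889)*(16816 + 732245))) = 3924*(1/2889350) + 2792517/((-419973*749061)) = 1962/1444675 + 2792517/(-314585395353) = 1962/1444675 + 2792517*(-1/314585395353) = 1962/1444675 - 930839/104861798451 = 204394088728537/151491218677198425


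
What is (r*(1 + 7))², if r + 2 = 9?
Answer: 3136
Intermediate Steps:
r = 7 (r = -2 + 9 = 7)
(r*(1 + 7))² = (7*(1 + 7))² = (7*8)² = 56² = 3136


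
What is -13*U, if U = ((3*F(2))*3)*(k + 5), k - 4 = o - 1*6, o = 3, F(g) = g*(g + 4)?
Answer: -8424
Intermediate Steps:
F(g) = g*(4 + g)
k = 1 (k = 4 + (3 - 1*6) = 4 + (3 - 6) = 4 - 3 = 1)
U = 648 (U = ((3*(2*(4 + 2)))*3)*(1 + 5) = ((3*(2*6))*3)*6 = ((3*12)*3)*6 = (36*3)*6 = 108*6 = 648)
-13*U = -13*648 = -8424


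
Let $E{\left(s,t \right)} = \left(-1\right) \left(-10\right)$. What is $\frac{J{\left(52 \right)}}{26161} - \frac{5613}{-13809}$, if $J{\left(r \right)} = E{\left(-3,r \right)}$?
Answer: $\frac{48993261}{120419083} \approx 0.40686$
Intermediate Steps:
$E{\left(s,t \right)} = 10$
$J{\left(r \right)} = 10$
$\frac{J{\left(52 \right)}}{26161} - \frac{5613}{-13809} = \frac{10}{26161} - \frac{5613}{-13809} = 10 \cdot \frac{1}{26161} - - \frac{1871}{4603} = \frac{10}{26161} + \frac{1871}{4603} = \frac{48993261}{120419083}$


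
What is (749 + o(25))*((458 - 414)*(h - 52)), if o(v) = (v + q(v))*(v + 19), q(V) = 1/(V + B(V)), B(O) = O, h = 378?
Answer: 663366968/25 ≈ 2.6535e+7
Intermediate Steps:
q(V) = 1/(2*V) (q(V) = 1/(V + V) = 1/(2*V))
o(v) = (19 + v)*(v + 1/(2*v)) (o(v) = (v + 1/(2*v))*(v + 19) = (v + 1/(2*v))*(19 + v) = (19 + v)*(v + 1/(2*v)))
(749 + o(25))*((458 - 414)*(h - 52)) = (749 + (½ + 25² + 19*25 + (19/2)/25))*((458 - 414)*(378 - 52)) = (749 + (½ + 625 + 475 + (19/2)*(1/25)))*(44*326) = (749 + (½ + 625 + 475 + 19/50))*14344 = (749 + 27522/25)*14344 = (46247/25)*14344 = 663366968/25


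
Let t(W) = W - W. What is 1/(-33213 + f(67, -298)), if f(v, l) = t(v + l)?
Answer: -1/33213 ≈ -3.0109e-5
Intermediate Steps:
t(W) = 0
f(v, l) = 0
1/(-33213 + f(67, -298)) = 1/(-33213 + 0) = 1/(-33213) = -1/33213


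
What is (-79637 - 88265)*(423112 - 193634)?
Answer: -38529815156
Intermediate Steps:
(-79637 - 88265)*(423112 - 193634) = -167902*229478 = -38529815156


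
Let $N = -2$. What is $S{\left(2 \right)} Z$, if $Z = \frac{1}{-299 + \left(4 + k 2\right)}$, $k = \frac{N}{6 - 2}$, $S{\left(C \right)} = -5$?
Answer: $\frac{5}{296} \approx 0.016892$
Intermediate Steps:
$k = - \frac{1}{2}$ ($k = - \frac{2}{6 - 2} = - \frac{2}{4} = \left(-2\right) \frac{1}{4} = - \frac{1}{2} \approx -0.5$)
$Z = - \frac{1}{296}$ ($Z = \frac{1}{-299 + \left(4 - 1\right)} = \frac{1}{-299 + 3} = \frac{1}{-296} = - \frac{1}{296} \approx -0.0033784$)
$S{\left(2 \right)} Z = \left(-5\right) \left(- \frac{1}{296}\right) = \frac{5}{296}$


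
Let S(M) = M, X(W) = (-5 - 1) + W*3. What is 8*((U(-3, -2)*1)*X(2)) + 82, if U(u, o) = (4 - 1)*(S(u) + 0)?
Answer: 82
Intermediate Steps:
X(W) = -6 + 3*W
U(u, o) = 3*u (U(u, o) = (4 - 1)*(u + 0) = 3*u)
8*((U(-3, -2)*1)*X(2)) + 82 = 8*(((3*(-3))*1)*(-6 + 3*2)) + 82 = 8*((-9*1)*(-6 + 6)) + 82 = 8*(-9*0) + 82 = 8*0 + 82 = 0 + 82 = 82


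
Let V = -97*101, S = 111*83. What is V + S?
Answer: -584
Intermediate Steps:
S = 9213
V = -9797
V + S = -9797 + 9213 = -584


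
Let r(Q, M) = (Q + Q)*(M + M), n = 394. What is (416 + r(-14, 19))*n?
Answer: -255312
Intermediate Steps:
r(Q, M) = 4*M*Q (r(Q, M) = (2*Q)*(2*M) = 4*M*Q)
(416 + r(-14, 19))*n = (416 + 4*19*(-14))*394 = (416 - 1064)*394 = -648*394 = -255312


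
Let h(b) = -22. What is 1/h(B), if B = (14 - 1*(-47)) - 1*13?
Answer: -1/22 ≈ -0.045455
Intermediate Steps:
B = 48 (B = (14 + 47) - 13 = 61 - 13 = 48)
1/h(B) = 1/(-22) = -1/22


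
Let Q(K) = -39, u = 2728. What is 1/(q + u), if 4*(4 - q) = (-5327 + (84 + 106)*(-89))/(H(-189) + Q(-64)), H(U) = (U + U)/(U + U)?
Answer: 152/393027 ≈ 0.00038674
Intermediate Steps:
H(U) = 1 (H(U) = (2*U)/((2*U)) = (2*U)*(1/(2*U)) = 1)
q = -21629/152 (q = 4 - (-5327 + (84 + 106)*(-89))/(4*(1 - 39)) = 4 - (-5327 + 190*(-89))/(4*(-38)) = 4 - (-5327 - 16910)*(-1)/(4*38) = 4 - (-22237)*(-1)/(4*38) = 4 - ¼*22237/38 = 4 - 22237/152 = -21629/152 ≈ -142.30)
1/(q + u) = 1/(-21629/152 + 2728) = 1/(393027/152) = 152/393027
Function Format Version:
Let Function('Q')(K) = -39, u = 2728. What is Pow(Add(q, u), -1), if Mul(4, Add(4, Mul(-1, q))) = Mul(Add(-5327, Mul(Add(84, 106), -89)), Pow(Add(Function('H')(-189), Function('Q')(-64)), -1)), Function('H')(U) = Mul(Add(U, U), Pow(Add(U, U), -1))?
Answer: Rational(152, 393027) ≈ 0.00038674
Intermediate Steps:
Function('H')(U) = 1 (Function('H')(U) = Mul(Mul(2, U), Pow(Mul(2, U), -1)) = Mul(Mul(2, U), Mul(Rational(1, 2), Pow(U, -1))) = 1)
q = Rational(-21629, 152) (q = Add(4, Mul(Rational(-1, 4), Mul(Add(-5327, Mul(Add(84, 106), -89)), Pow(Add(1, -39), -1)))) = Add(4, Mul(Rational(-1, 4), Mul(Add(-5327, Mul(190, -89)), Pow(-38, -1)))) = Add(4, Mul(Rational(-1, 4), Mul(Add(-5327, -16910), Rational(-1, 38)))) = Add(4, Mul(Rational(-1, 4), Mul(-22237, Rational(-1, 38)))) = Add(4, Mul(Rational(-1, 4), Rational(22237, 38))) = Add(4, Rational(-22237, 152)) = Rational(-21629, 152) ≈ -142.30)
Pow(Add(q, u), -1) = Pow(Add(Rational(-21629, 152), 2728), -1) = Pow(Rational(393027, 152), -1) = Rational(152, 393027)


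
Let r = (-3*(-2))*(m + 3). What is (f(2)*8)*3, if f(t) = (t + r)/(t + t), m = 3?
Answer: 228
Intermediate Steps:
r = 36 (r = (-3*(-2))*(3 + 3) = 6*6 = 36)
f(t) = (36 + t)/(2*t) (f(t) = (t + 36)/(t + t) = (36 + t)/((2*t)) = (36 + t)*(1/(2*t)) = (36 + t)/(2*t))
(f(2)*8)*3 = (((1/2)*(36 + 2)/2)*8)*3 = (((1/2)*(1/2)*38)*8)*3 = ((19/2)*8)*3 = 76*3 = 228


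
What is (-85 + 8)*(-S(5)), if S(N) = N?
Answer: 385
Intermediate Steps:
(-85 + 8)*(-S(5)) = (-85 + 8)*(-1*5) = -77*(-5) = 385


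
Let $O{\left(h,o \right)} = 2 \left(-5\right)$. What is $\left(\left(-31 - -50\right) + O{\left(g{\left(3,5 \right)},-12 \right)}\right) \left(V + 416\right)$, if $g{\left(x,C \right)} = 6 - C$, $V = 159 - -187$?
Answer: $6858$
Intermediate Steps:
$V = 346$ ($V = 159 + 187 = 346$)
$O{\left(h,o \right)} = -10$
$\left(\left(-31 - -50\right) + O{\left(g{\left(3,5 \right)},-12 \right)}\right) \left(V + 416\right) = \left(\left(-31 - -50\right) - 10\right) \left(346 + 416\right) = \left(\left(-31 + 50\right) - 10\right) 762 = \left(19 - 10\right) 762 = 9 \cdot 762 = 6858$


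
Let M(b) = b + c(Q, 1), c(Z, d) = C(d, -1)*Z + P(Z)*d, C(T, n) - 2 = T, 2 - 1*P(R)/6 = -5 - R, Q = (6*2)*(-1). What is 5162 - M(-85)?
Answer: 5313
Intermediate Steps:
Q = -12 (Q = 12*(-1) = -12)
P(R) = 42 + 6*R (P(R) = 12 - 6*(-5 - R) = 12 + (30 + 6*R) = 42 + 6*R)
C(T, n) = 2 + T
c(Z, d) = Z*(2 + d) + d*(42 + 6*Z) (c(Z, d) = (2 + d)*Z + (42 + 6*Z)*d = Z*(2 + d) + d*(42 + 6*Z))
M(b) = -66 + b (M(b) = b + (-12*(2 + 1) + 6*1*(7 - 12)) = b + (-12*3 + 6*1*(-5)) = b + (-36 - 30) = b - 66 = -66 + b)
5162 - M(-85) = 5162 - (-66 - 85) = 5162 - 1*(-151) = 5162 + 151 = 5313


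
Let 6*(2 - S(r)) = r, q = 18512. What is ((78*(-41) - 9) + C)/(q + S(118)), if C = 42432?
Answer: 117675/55483 ≈ 2.1209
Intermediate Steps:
S(r) = 2 - r/6
((78*(-41) - 9) + C)/(q + S(118)) = ((78*(-41) - 9) + 42432)/(18512 + (2 - ⅙*118)) = ((-3198 - 9) + 42432)/(18512 + (2 - 59/3)) = (-3207 + 42432)/(18512 - 53/3) = 39225/(55483/3) = 39225*(3/55483) = 117675/55483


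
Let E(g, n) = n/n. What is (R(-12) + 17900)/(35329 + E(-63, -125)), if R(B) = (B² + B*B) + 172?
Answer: 1836/3533 ≈ 0.51967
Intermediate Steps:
R(B) = 172 + 2*B² (R(B) = (B² + B²) + 172 = 2*B² + 172 = 172 + 2*B²)
E(g, n) = 1
(R(-12) + 17900)/(35329 + E(-63, -125)) = ((172 + 2*(-12)²) + 17900)/(35329 + 1) = ((172 + 2*144) + 17900)/35330 = ((172 + 288) + 17900)*(1/35330) = (460 + 17900)*(1/35330) = 18360*(1/35330) = 1836/3533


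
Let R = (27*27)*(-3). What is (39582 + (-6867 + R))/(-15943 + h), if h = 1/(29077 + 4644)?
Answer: -57190816/29867439 ≈ -1.9148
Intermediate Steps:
R = -2187 (R = 729*(-3) = -2187)
h = 1/33721 ≈ 2.9655e-5
(39582 + (-6867 + R))/(-15943 + h) = (39582 + (-6867 - 2187))/(-15943 + 1/33721) = (39582 - 9054)/(-537613902/33721) = 30528*(-33721/537613902) = -57190816/29867439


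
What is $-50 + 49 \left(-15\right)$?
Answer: $-785$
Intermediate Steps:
$-50 + 49 \left(-15\right) = -50 - 735 = -785$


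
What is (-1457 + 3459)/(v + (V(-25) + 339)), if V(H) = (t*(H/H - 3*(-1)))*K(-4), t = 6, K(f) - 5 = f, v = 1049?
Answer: 1001/706 ≈ 1.4178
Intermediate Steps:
K(f) = 5 + f
V(H) = 24 (V(H) = (6*(H/H - 3*(-1)))*(5 - 4) = (6*(1 + 3))*1 = (6*4)*1 = 24*1 = 24)
(-1457 + 3459)/(v + (V(-25) + 339)) = (-1457 + 3459)/(1049 + (24 + 339)) = 2002/(1049 + 363) = 2002/1412 = 2002*(1/1412) = 1001/706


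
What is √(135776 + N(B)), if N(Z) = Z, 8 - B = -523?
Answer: √136307 ≈ 369.20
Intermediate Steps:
B = 531 (B = 8 - 1*(-523) = 8 + 523 = 531)
√(135776 + N(B)) = √(135776 + 531) = √136307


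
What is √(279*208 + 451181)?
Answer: √509213 ≈ 713.59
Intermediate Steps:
√(279*208 + 451181) = √(58032 + 451181) = √509213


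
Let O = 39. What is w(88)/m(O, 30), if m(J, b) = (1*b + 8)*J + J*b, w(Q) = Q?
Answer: 22/663 ≈ 0.033183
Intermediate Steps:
m(J, b) = J*b + J*(8 + b) (m(J, b) = (b + 8)*J + J*b = (8 + b)*J + J*b = J*(8 + b) + J*b = J*b + J*(8 + b))
w(88)/m(O, 30) = 88/((2*39*(4 + 30))) = 88/((2*39*34)) = 88/2652 = 88*(1/2652) = 22/663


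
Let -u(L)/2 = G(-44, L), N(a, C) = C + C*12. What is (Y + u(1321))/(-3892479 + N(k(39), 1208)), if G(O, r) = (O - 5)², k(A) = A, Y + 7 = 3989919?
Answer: -797022/775355 ≈ -1.0279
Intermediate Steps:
Y = 3989912 (Y = -7 + 3989919 = 3989912)
N(a, C) = 13*C (N(a, C) = C + 12*C = 13*C)
G(O, r) = (-5 + O)²
u(L) = -4802 (u(L) = -2*(-5 - 44)² = -2*(-49)² = -2*2401 = -4802)
(Y + u(1321))/(-3892479 + N(k(39), 1208)) = (3989912 - 4802)/(-3892479 + 13*1208) = 3985110/(-3892479 + 15704) = 3985110/(-3876775) = 3985110*(-1/3876775) = -797022/775355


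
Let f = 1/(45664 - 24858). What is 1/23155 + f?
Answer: 43961/481762930 ≈ 9.1250e-5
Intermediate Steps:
f = 1/20806 ≈ 4.8063e-5
1/23155 + f = 1/23155 + 1/20806 = 43961/481762930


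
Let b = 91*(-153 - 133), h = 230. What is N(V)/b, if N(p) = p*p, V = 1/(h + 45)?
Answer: -1/1968216250 ≈ -5.0807e-10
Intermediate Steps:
b = -26026 (b = 91*(-286) = -26026)
V = 1/275 (V = 1/(230 + 45) = 1/275 ≈ 0.0036364)
N(p) = p²
N(V)/b = (1/275)²/(-26026) = (1/75625)*(-1/26026) = -1/1968216250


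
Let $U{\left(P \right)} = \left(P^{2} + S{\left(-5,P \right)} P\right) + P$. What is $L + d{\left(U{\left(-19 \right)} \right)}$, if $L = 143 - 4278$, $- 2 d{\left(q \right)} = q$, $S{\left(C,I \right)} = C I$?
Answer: $- \frac{6807}{2} \approx -3403.5$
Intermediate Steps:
$U{\left(P \right)} = P - 4 P^{2}$ ($U{\left(P \right)} = \left(P^{2} + - 5 P P\right) + P = \left(P^{2} - 5 P^{2}\right) + P = - 4 P^{2} + P = P - 4 P^{2}$)
$d{\left(q \right)} = - \frac{q}{2}$
$L = -4135$ ($L = 143 - 4278 = -4135$)
$L + d{\left(U{\left(-19 \right)} \right)} = -4135 - \frac{\left(-19\right) \left(1 - -76\right)}{2} = -4135 - \frac{\left(-19\right) \left(1 + 76\right)}{2} = -4135 - \frac{\left(-19\right) 77}{2} = -4135 - - \frac{1463}{2} = -4135 + \frac{1463}{2} = - \frac{6807}{2}$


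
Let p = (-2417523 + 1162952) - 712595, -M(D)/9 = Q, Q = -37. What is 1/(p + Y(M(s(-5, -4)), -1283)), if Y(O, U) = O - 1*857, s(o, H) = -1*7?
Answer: -1/1967690 ≈ -5.0821e-7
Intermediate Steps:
s(o, H) = -7
M(D) = 333 (M(D) = -9*(-37) = 333)
Y(O, U) = -857 + O (Y(O, U) = O - 857 = -857 + O)
p = -1967166 (p = -1254571 - 712595 = -1967166)
1/(p + Y(M(s(-5, -4)), -1283)) = 1/(-1967166 + (-857 + 333)) = 1/(-1967166 - 524) = 1/(-1967690) = -1/1967690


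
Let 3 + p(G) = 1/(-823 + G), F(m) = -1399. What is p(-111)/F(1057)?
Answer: 2803/1306666 ≈ 0.0021452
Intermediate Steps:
p(G) = -3 + 1/(-823 + G)
p(-111)/F(1057) = ((2470 - 3*(-111))/(-823 - 111))/(-1399) = ((2470 + 333)/(-934))*(-1/1399) = -1/934*2803*(-1/1399) = -2803/934*(-1/1399) = 2803/1306666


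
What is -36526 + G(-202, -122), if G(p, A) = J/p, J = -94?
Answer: -3689079/101 ≈ -36526.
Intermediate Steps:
G(p, A) = -94/p
-36526 + G(-202, -122) = -36526 - 94/(-202) = -36526 - 94*(-1/202) = -36526 + 47/101 = -3689079/101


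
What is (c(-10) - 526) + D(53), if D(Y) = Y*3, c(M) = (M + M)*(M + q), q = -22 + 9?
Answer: 93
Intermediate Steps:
q = -13
c(M) = 2*M*(-13 + M) (c(M) = (M + M)*(M - 13) = (2*M)*(-13 + M) = 2*M*(-13 + M))
D(Y) = 3*Y
(c(-10) - 526) + D(53) = (2*(-10)*(-13 - 10) - 526) + 3*53 = (2*(-10)*(-23) - 526) + 159 = (460 - 526) + 159 = -66 + 159 = 93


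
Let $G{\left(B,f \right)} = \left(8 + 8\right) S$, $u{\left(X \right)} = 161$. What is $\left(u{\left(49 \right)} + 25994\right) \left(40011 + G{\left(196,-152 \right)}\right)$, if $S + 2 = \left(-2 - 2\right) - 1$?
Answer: $1043558345$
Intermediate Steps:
$S = -7$ ($S = -2 - 5 = -7$)
$G{\left(B,f \right)} = -112$ ($G{\left(B,f \right)} = \left(8 + 8\right) \left(-7\right) = 16 \left(-7\right) = -112$)
$\left(u{\left(49 \right)} + 25994\right) \left(40011 + G{\left(196,-152 \right)}\right) = \left(161 + 25994\right) \left(40011 - 112\right) = 26155 \cdot 39899 = 1043558345$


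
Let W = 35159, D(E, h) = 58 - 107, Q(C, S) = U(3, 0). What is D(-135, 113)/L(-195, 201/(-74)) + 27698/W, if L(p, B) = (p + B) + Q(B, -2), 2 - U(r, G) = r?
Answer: 534785624/517013095 ≈ 1.0344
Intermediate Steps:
U(r, G) = 2 - r
Q(C, S) = -1 (Q(C, S) = 2 - 1*3 = 2 - 3 = -1)
D(E, h) = -49
L(p, B) = -1 + B + p (L(p, B) = (p + B) - 1 = (B + p) - 1 = -1 + B + p)
D(-135, 113)/L(-195, 201/(-74)) + 27698/W = -49/(-1 + 201/(-74) - 195) + 27698/35159 = -49/(-1 + 201*(-1/74) - 195) + 27698*(1/35159) = -49/(-1 - 201/74 - 195) + 27698/35159 = -49/(-14705/74) + 27698/35159 = -49*(-74/14705) + 27698/35159 = 3626/14705 + 27698/35159 = 534785624/517013095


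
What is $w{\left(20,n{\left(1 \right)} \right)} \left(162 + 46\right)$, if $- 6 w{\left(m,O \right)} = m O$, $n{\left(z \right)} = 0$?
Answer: $0$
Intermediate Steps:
$w{\left(m,O \right)} = - \frac{O m}{6}$ ($w{\left(m,O \right)} = - \frac{m O}{6} = - \frac{O m}{6}$)
$w{\left(20,n{\left(1 \right)} \right)} \left(162 + 46\right) = \left(- \frac{1}{6}\right) 0 \cdot 20 \left(162 + 46\right) = 0 \cdot 208 = 0$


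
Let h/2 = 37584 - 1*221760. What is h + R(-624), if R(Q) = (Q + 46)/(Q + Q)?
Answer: -229851359/624 ≈ -3.6835e+5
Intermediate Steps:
h = -368352 (h = 2*(37584 - 1*221760) = 2*(37584 - 221760) = 2*(-184176) = -368352)
R(Q) = (46 + Q)/(2*Q) (R(Q) = (46 + Q)/((2*Q)) = (46 + Q)*(1/(2*Q)) = (46 + Q)/(2*Q))
h + R(-624) = -368352 + (½)*(46 - 624)/(-624) = -368352 + (½)*(-1/624)*(-578) = -368352 + 289/624 = -229851359/624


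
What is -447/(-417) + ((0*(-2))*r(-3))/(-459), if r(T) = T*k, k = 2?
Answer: 149/139 ≈ 1.0719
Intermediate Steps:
r(T) = 2*T (r(T) = T*2 = 2*T)
-447/(-417) + ((0*(-2))*r(-3))/(-459) = -447/(-417) + ((0*(-2))*(2*(-3)))/(-459) = -447*(-1/417) + (0*(-6))*(-1/459) = 149/139 + 0*(-1/459) = 149/139 + 0 = 149/139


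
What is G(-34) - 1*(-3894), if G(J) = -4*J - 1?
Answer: 4029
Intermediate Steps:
G(J) = -1 - 4*J
G(-34) - 1*(-3894) = (-1 - 4*(-34)) - 1*(-3894) = (-1 + 136) + 3894 = 135 + 3894 = 4029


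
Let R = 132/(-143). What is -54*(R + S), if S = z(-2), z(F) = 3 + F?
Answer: -54/13 ≈ -4.1538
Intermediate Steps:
S = 1 (S = 3 - 2 = 1)
R = -12/13 (R = 132*(-1/143) = -12/13 ≈ -0.92308)
-54*(R + S) = -54*(-12/13 + 1) = -54*1/13 = -54/13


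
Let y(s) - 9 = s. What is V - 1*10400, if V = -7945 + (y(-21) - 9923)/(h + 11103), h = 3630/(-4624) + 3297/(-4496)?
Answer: -264632995255945/14424643569 ≈ -18346.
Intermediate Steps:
y(s) = 9 + s
h = -1972863/1299344 (h = 3630*(-1/4624) + 3297*(-1/4496) = -1815/2312 - 3297/4496 = -1972863/1299344 ≈ -1.5184)
V = -114616702138345/14424643569 (V = -7945 + ((9 - 21) - 9923)/(-1972863/1299344 + 11103) = -7945 + (-12 - 9923)/(14424643569/1299344) = -7945 - 9935*1299344/14424643569 = -7945 - 12908982640/14424643569 = -114616702138345/14424643569 ≈ -7945.9)
V - 1*10400 = -114616702138345/14424643569 - 1*10400 = -114616702138345/14424643569 - 10400 = -264632995255945/14424643569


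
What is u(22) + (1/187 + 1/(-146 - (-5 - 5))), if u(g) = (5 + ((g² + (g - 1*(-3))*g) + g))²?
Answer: 1684078613/1496 ≈ 1.1257e+6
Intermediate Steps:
u(g) = (5 + g + g² + g*(3 + g))² (u(g) = (5 + ((g² + (g + 3)*g) + g))² = (5 + ((g² + (3 + g)*g) + g))² = (5 + ((g² + g*(3 + g)) + g))² = (5 + (g + g² + g*(3 + g)))² = (5 + g + g² + g*(3 + g))²)
u(22) + (1/187 + 1/(-146 - (-5 - 5))) = (5 + 2*22² + 4*22)² + (1/187 + 1/(-146 - (-5 - 5))) = (5 + 2*484 + 88)² + (1/187 + 1/(-146 - 1*(-10))) = (5 + 968 + 88)² + (1/187 + 1/(-146 + 10)) = 1061² + (1/187 + 1/(-136)) = 1125721 + (1/187 - 1/136) = 1125721 - 3/1496 = 1684078613/1496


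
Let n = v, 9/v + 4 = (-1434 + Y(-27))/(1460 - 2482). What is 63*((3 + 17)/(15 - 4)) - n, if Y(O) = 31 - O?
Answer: 586383/4972 ≈ 117.94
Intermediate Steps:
v = -1533/452 (v = 9/(-4 + (-1434 + (31 - 1*(-27)))/(1460 - 2482)) = 9/(-4 + (-1434 + (31 + 27))/(-1022)) = 9/(-4 + (-1434 + 58)*(-1/1022)) = 9/(-4 - 1376*(-1/1022)) = 9/(-4 + 688/511) = 9/(-1356/511) = 9*(-511/1356) = -1533/452 ≈ -3.3916)
n = -1533/452 ≈ -3.3916
63*((3 + 17)/(15 - 4)) - n = 63*((3 + 17)/(15 - 4)) - 1*(-1533/452) = 63*(20/11) + 1533/452 = 1260/11 + 1533/452 = 586383/4972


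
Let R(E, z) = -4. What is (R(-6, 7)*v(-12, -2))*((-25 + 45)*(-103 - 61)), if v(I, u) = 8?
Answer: 104960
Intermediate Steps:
(R(-6, 7)*v(-12, -2))*((-25 + 45)*(-103 - 61)) = (-4*8)*((-25 + 45)*(-103 - 61)) = -640*(-164) = -32*(-3280) = 104960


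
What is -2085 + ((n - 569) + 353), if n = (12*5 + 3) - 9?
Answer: -2247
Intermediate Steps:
n = 54 (n = (60 + 3) - 9 = 63 - 9 = 54)
-2085 + ((n - 569) + 353) = -2085 + ((54 - 569) + 353) = -2085 + (-515 + 353) = -2085 - 162 = -2247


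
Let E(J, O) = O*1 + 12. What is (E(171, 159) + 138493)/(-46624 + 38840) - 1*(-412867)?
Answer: 401702258/973 ≈ 4.1285e+5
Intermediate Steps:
E(J, O) = 12 + O (E(J, O) = O + 12 = 12 + O)
(E(171, 159) + 138493)/(-46624 + 38840) - 1*(-412867) = ((12 + 159) + 138493)/(-46624 + 38840) - 1*(-412867) = (171 + 138493)/(-7784) + 412867 = 138664*(-1/7784) + 412867 = -17333/973 + 412867 = 401702258/973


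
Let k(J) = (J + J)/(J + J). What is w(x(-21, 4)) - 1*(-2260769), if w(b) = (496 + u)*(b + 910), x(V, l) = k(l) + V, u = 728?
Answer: 3350129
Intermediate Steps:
k(J) = 1 (k(J) = (2*J)/((2*J)) = (2*J)*(1/(2*J)) = 1)
x(V, l) = 1 + V
w(b) = 1113840 + 1224*b (w(b) = (496 + 728)*(b + 910) = 1224*(910 + b) = 1113840 + 1224*b)
w(x(-21, 4)) - 1*(-2260769) = (1113840 + 1224*(1 - 21)) - 1*(-2260769) = (1113840 + 1224*(-20)) + 2260769 = (1113840 - 24480) + 2260769 = 1089360 + 2260769 = 3350129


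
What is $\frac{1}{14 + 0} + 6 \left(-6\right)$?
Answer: $- \frac{503}{14} \approx -35.929$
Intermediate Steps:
$\frac{1}{14 + 0} + 6 \left(-6\right) = \frac{1}{14} - 36 = - \frac{503}{14}$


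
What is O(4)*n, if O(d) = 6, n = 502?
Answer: 3012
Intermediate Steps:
O(4)*n = 6*502 = 3012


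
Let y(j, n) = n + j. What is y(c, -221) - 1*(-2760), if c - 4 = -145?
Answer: 2398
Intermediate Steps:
c = -141 (c = 4 - 145 = -141)
y(j, n) = j + n
y(c, -221) - 1*(-2760) = (-141 - 221) - 1*(-2760) = -362 + 2760 = 2398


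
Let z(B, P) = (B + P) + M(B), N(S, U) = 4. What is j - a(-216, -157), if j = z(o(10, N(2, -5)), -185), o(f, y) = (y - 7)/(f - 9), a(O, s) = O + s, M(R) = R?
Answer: 182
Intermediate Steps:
o(f, y) = (-7 + y)/(-9 + f)
z(B, P) = P + 2*B (z(B, P) = (B + P) + B = P + 2*B)
j = -191 (j = -185 + 2*((-7 + 4)/(-9 + 10)) = -185 + 2*(-3/1) = -185 + 2*(1*(-3)) = -185 + 2*(-3) = -185 - 6 = -191)
j - a(-216, -157) = -191 - (-216 - 157) = -191 - 1*(-373) = -191 + 373 = 182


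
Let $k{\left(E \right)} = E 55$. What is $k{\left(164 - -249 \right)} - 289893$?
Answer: $-267178$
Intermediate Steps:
$k{\left(E \right)} = 55 E$
$k{\left(164 - -249 \right)} - 289893 = 55 \left(164 - -249\right) - 289893 = 55 \left(164 + 249\right) - 289893 = 55 \cdot 413 - 289893 = 22715 - 289893 = -267178$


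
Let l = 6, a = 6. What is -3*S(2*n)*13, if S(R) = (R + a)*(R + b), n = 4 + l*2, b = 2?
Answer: -50388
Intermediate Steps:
n = 16 (n = 4 + 6*2 = 4 + 12 = 16)
S(R) = (2 + R)*(6 + R) (S(R) = (R + 6)*(R + 2) = (6 + R)*(2 + R) = (2 + R)*(6 + R))
-3*S(2*n)*13 = -3*(12 + (2*16)² + 8*(2*16))*13 = -3*(12 + 32² + 8*32)*13 = -3*(12 + 1024 + 256)*13 = -3*1292*13 = -3876*13 = -50388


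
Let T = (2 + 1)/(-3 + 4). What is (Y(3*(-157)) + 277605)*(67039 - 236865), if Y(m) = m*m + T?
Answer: -84819425874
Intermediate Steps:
T = 3 (T = 3/1 = 3*1 = 3)
Y(m) = 3 + m² (Y(m) = m*m + 3 = m² + 3 = 3 + m²)
(Y(3*(-157)) + 277605)*(67039 - 236865) = ((3 + (3*(-157))²) + 277605)*(67039 - 236865) = ((3 + (-471)²) + 277605)*(-169826) = ((3 + 221841) + 277605)*(-169826) = (221844 + 277605)*(-169826) = 499449*(-169826) = -84819425874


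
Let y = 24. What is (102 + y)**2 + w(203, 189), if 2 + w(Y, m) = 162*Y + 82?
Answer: 48842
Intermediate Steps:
w(Y, m) = 80 + 162*Y (w(Y, m) = -2 + (162*Y + 82) = -2 + (82 + 162*Y) = 80 + 162*Y)
(102 + y)**2 + w(203, 189) = (102 + 24)**2 + (80 + 162*203) = 126**2 + (80 + 32886) = 15876 + 32966 = 48842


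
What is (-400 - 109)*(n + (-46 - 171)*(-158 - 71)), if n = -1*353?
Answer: -25114060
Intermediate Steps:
n = -353
(-400 - 109)*(n + (-46 - 171)*(-158 - 71)) = (-400 - 109)*(-353 + (-46 - 171)*(-158 - 71)) = -509*(-353 - 217*(-229)) = -509*(-353 + 49693) = -509*49340 = -25114060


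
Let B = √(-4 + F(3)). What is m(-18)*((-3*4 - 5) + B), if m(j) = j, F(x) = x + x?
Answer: 306 - 18*√2 ≈ 280.54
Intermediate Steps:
F(x) = 2*x
B = √2 (B = √(-4 + 2*3) = √(-4 + 6) = √2 ≈ 1.4142)
m(-18)*((-3*4 - 5) + B) = -18*((-3*4 - 5) + √2) = -18*((-12 - 5) + √2) = -18*(-17 + √2) = 306 - 18*√2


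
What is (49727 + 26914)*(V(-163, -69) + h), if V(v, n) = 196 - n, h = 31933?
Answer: 2467686918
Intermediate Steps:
(49727 + 26914)*(V(-163, -69) + h) = (49727 + 26914)*((196 - 1*(-69)) + 31933) = 76641*((196 + 69) + 31933) = 76641*(265 + 31933) = 76641*32198 = 2467686918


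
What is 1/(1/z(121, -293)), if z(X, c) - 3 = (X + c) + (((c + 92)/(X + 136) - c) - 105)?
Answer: 4682/257 ≈ 18.218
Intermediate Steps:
z(X, c) = -102 + X + (92 + c)/(136 + X) (z(X, c) = 3 + ((X + c) + (((c + 92)/(X + 136) - c) - 105)) = 3 + ((X + c) + (((92 + c)/(136 + X) - c) - 105)) = 3 + ((X + c) + ((-c + (92 + c)/(136 + X)) - 105)) = 3 + ((X + c) + (-105 - c + (92 + c)/(136 + X))) = 3 + (-105 + X + (92 + c)/(136 + X)) = -102 + X + (92 + c)/(136 + X))
1/(1/z(121, -293)) = 1/(1/((-13780 - 293 + 121² + 34*121)/(136 + 121))) = 1/(1/((-13780 - 293 + 14641 + 4114)/257)) = 1/(1/((1/257)*4682)) = 1/(1/(4682/257)) = 1/(257/4682) = 4682/257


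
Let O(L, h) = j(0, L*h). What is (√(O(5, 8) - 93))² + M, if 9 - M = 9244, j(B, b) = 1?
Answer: -9327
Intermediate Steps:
O(L, h) = 1
M = -9235 (M = 9 - 1*9244 = 9 - 9244 = -9235)
(√(O(5, 8) - 93))² + M = (√(1 - 93))² - 9235 = (√(-92))² - 9235 = (2*I*√23)² - 9235 = -92 - 9235 = -9327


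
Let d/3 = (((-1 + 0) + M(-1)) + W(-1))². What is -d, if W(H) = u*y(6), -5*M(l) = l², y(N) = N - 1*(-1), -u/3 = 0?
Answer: -108/25 ≈ -4.3200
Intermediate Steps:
u = 0 (u = -3*0 = 0)
y(N) = 1 + N (y(N) = N + 1 = 1 + N)
M(l) = -l²/5
W(H) = 0 (W(H) = 0*(1 + 6) = 0*7 = 0)
d = 108/25 (d = 3*(((-1 + 0) - ⅕*(-1)²) + 0)² = 3*((-1 - ⅕*1) + 0)² = 3*((-1 - ⅕) + 0)² = 3*(-6/5 + 0)² = 3*(-6/5)² = 3*(36/25) = 108/25 ≈ 4.3200)
-d = -1*108/25 = -108/25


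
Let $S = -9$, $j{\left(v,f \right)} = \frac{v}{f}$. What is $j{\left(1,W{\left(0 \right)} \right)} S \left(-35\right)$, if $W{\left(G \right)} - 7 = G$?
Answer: $45$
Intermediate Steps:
$W{\left(G \right)} = 7 + G$
$j{\left(1,W{\left(0 \right)} \right)} S \left(-35\right) = 1 \frac{1}{7 + 0} \left(-9\right) \left(-35\right) = 1 \cdot \frac{1}{7} \left(-9\right) \left(-35\right) = \frac{1}{7} \left(-9\right) \left(-35\right) = \left(- \frac{9}{7}\right) \left(-35\right) = 45$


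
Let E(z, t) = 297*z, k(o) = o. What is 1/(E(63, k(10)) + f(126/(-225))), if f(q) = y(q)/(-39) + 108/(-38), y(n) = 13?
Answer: 57/1066346 ≈ 5.3454e-5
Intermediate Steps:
f(q) = -181/57 (f(q) = 13/(-39) + 108/(-38) = 13*(-1/39) + 108*(-1/38) = -⅓ - 54/19 = -181/57)
1/(E(63, k(10)) + f(126/(-225))) = 1/(297*63 - 181/57) = 1/(18711 - 181/57) = 1/(1066346/57) = 57/1066346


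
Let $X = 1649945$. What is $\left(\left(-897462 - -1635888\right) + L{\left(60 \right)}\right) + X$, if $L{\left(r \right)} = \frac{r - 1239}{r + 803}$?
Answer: $\frac{2061162994}{863} \approx 2.3884 \cdot 10^{6}$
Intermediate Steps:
$L{\left(r \right)} = \frac{-1239 + r}{803 + r}$
$\left(\left(-897462 - -1635888\right) + L{\left(60 \right)}\right) + X = \left(\left(-897462 - -1635888\right) + \frac{-1239 + 60}{803 + 60}\right) + 1649945 = \left(\left(-897462 + 1635888\right) + \frac{1}{863} \left(-1179\right)\right) + 1649945 = \left(738426 + \frac{1}{863} \left(-1179\right)\right) + 1649945 = \left(738426 - \frac{1179}{863}\right) + 1649945 = \frac{637260459}{863} + 1649945 = \frac{2061162994}{863}$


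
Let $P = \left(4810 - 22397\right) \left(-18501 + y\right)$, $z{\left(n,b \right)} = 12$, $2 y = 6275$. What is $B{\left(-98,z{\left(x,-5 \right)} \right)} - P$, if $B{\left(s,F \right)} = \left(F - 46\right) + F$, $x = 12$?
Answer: $- \frac{540395793}{2} \approx -2.702 \cdot 10^{8}$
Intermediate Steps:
$y = \frac{6275}{2}$ ($y = \frac{1}{2} \cdot 6275 = \frac{6275}{2} \approx 3137.5$)
$B{\left(s,F \right)} = -46 + 2 F$ ($B{\left(s,F \right)} = \left(-46 + F\right) + F = -46 + 2 F$)
$P = \frac{540395749}{2}$ ($P = \left(4810 - 22397\right) \left(-18501 + \frac{6275}{2}\right) = \left(-17587\right) \left(- \frac{30727}{2}\right) = \frac{540395749}{2} \approx 2.702 \cdot 10^{8}$)
$B{\left(-98,z{\left(x,-5 \right)} \right)} - P = \left(-46 + 2 \cdot 12\right) - \frac{540395749}{2} = \left(-46 + 24\right) - \frac{540395749}{2} = -22 - \frac{540395749}{2} = - \frac{540395793}{2}$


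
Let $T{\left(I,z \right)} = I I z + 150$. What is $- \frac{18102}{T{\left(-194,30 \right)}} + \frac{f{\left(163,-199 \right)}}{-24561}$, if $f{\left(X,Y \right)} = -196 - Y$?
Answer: $- \frac{2765376}{171203815} \approx -0.016153$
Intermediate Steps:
$T{\left(I,z \right)} = 150 + z I^{2}$ ($T{\left(I,z \right)} = I^{2} z + 150 = z I^{2} + 150 = 150 + z I^{2}$)
$- \frac{18102}{T{\left(-194,30 \right)}} + \frac{f{\left(163,-199 \right)}}{-24561} = - \frac{18102}{150 + 30 \left(-194\right)^{2}} + \frac{-196 - -199}{-24561} = - \frac{18102}{150 + 30 \cdot 37636} + \left(-196 + 199\right) \left(- \frac{1}{24561}\right) = - \frac{18102}{150 + 1129080} + 3 \left(- \frac{1}{24561}\right) = - \frac{18102}{1129230} - \frac{1}{8187} = \left(-18102\right) \frac{1}{1129230} - \frac{1}{8187} = - \frac{3017}{188205} - \frac{1}{8187} = - \frac{2765376}{171203815}$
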